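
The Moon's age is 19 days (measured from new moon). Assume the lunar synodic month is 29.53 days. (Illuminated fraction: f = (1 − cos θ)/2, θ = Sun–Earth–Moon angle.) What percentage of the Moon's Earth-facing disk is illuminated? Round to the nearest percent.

Phase angle: θ = 360°·(19 d)/(29.53 d) = 231.6°.
Illuminated fraction = (1 − cos 231.6°)/2 = (1 − (-0.621))/2 ≈ 0.810, so 81%.

81%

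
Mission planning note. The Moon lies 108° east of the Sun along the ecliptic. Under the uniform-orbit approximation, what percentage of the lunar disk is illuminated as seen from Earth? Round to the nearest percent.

65%

f = (1 − cos 108°)/2 = (1 − (-0.309))/2 ≈ 0.655, i.e. 65%.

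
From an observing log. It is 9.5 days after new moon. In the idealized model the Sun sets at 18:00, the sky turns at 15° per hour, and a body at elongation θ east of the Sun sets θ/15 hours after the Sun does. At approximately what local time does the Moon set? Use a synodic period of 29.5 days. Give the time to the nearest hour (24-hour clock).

Phase angle: θ = 360°·(9.5 d)/(29.5 d) = 115.9°.
Delay after the Sun = 115.9° / (15°/h) ≈ 7.73 h.
18:00 + 7.73 h ≈ 01:44 → 02:00 to the nearest hour.

02:00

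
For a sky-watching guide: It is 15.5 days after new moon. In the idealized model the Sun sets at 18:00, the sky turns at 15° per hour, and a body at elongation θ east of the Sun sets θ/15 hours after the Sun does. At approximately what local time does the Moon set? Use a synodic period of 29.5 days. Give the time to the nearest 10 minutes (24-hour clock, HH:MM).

06:40

Elongation θ = 360° × 15.5/29.5 ≈ 189.2°.
At 15° of sky rotation per hour, 189.2° corresponds to a 12.61 h lag.
18:00 + 12.610 h ≈ 06:37 → 06:40 to the nearest ten minutes.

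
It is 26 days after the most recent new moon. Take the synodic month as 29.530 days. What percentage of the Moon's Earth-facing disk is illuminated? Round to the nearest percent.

Elongation θ = 360° × 26/29.530 ≈ 317.0°.
cos 317.0° = 0.731, so f = (1 − 0.731)/2 = 0.135, so 13%.

13%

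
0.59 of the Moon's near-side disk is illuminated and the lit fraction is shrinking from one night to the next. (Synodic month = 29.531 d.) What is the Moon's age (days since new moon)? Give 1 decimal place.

Invert f = (1 − cos θ)/2 to get cos θ = 1 − 2(0.59) = -0.180, hence θ₀ = arccos -0.180 = 100.4°.
A waning Moon lies in 180°–360°, so θ = 360° − 100.4° = 259.6°.
Age = 29.531 × 259.6°/360° ≈ 21.30 days.

21.3 days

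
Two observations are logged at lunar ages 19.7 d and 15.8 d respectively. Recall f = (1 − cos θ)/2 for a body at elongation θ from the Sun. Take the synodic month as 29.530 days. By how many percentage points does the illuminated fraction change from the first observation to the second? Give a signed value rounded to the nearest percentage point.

+24 pp

θ₁ = 360° × 19.7/29.530 = 240.2°, f₁ = (1 − cos θ₁)/2 = 0.749.
θ₂ = 360° × 15.8/29.530 = 192.6°, f₂ = (1 − cos θ₂)/2 = 0.988.
Change = f₂ − f₁ = +0.239 → +24 percentage points.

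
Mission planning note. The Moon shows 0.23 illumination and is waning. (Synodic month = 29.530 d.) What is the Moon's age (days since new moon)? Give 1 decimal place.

24.8 days

cos θ = 1 − 2f = 0.540, giving a principal value of 57.3°.
Waning ⇒ past full, so θ = 360° − 57.3° = 302.7°.
That fraction of the synodic month is 302.7/360 × 29.530 d ≈ 24.83 d.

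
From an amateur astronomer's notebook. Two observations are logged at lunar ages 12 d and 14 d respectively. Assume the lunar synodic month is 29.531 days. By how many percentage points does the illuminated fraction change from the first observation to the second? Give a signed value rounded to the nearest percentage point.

+8 pp

First observation: θ = 360°·12/29.531 = 146.3°, so f = 0.916.
Second observation: θ = 170.7°, f = 0.993.
Δf = 0.993 − 0.916 = +0.077, i.e. +8 pp.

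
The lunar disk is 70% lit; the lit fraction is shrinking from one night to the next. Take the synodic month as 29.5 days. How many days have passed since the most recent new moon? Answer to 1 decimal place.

Invert f = (1 − cos θ)/2 to get cos θ = 1 − 2(0.70) = -0.400, hence θ₀ = arccos -0.400 = 113.6°.
A waning Moon lies in 180°–360°, so θ = 360° − 113.6° = 246.4°.
At 360°/29.5 d per day, 246.4° corresponds to 20.19 days.

20.2 days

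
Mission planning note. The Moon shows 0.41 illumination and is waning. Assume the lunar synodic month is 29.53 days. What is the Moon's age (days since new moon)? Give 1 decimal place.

23.0 days

Invert f = (1 − cos θ)/2 to get cos θ = 1 − 2(0.41) = 0.180, hence θ₀ = arccos 0.180 = 79.6°.
Since the Moon is past full (waning), take the reflex angle: θ = 360° − 79.6° = 280.4°.
Age = 29.53 × 280.4°/360° ≈ 23.00 days.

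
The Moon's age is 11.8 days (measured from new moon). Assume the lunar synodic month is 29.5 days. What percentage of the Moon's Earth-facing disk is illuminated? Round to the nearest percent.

90%

Elongation θ = 360° × 11.8/29.5 ≈ 144.0°.
Illuminated fraction = (1 − cos 144.0°)/2 = (1 − (-0.809))/2 ≈ 0.905, so 90%.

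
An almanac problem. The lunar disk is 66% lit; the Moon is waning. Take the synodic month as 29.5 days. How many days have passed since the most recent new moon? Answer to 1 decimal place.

20.6 days

Invert f = (1 − cos θ)/2 to get cos θ = 1 − 2(0.66) = -0.320, hence θ₀ = arccos -0.320 = 108.7°.
Waning ⇒ past full, so θ = 360° − 108.7° = 251.3°.
At 360°/29.5 d per day, 251.3° corresponds to 20.60 days.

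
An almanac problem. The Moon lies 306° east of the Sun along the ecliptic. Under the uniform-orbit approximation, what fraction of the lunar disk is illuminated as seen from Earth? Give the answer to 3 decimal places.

cos 306° = 0.588, so f = (1 − 0.588)/2 = 0.206.

0.206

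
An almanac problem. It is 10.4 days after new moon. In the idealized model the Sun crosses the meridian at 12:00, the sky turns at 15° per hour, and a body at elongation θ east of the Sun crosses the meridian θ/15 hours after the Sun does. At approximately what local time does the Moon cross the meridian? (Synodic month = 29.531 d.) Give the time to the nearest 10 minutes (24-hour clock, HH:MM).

Phase angle: θ = 360°·(10.4 d)/(29.531 d) = 126.8°.
The Moon trails the Sun by θ/15 = 126.8/15 ≈ 8.45 hours.
12:00 + 8.452 h ≈ 20:27 → 20:30 to the nearest ten minutes.

20:30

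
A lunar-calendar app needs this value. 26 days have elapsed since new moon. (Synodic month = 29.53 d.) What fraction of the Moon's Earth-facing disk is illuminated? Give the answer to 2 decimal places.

Elongation θ = 360° × 26/29.53 ≈ 317.0°.
With cos θ = 0.731, the lit fraction is (1 − 0.731)/2 ≈ 0.135.

0.13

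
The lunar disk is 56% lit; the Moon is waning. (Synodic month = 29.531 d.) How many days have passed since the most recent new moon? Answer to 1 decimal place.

cos θ = 1 − 2f = -0.120, giving a principal value of 96.9°.
A waning Moon lies in 180°–360°, so θ = 360° − 96.9° = 263.1°.
That fraction of the synodic month is 263.1/360 × 29.531 d ≈ 21.58 d.

21.6 days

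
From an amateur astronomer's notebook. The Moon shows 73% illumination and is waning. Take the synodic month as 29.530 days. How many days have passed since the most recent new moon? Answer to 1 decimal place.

19.9 days

From f = (1 − cos θ)/2: cos θ = 1 − 2×0.73 = -0.460; arccos → 117.4°.
Since the Moon is past full (waning), take the reflex angle: θ = 360° − 117.4° = 242.6°.
At 360°/29.530 d per day, 242.6° corresponds to 19.90 days.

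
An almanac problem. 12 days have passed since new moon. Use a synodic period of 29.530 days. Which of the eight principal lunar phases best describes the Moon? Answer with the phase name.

waxing gibbous

θ ≈ 360° × 12/29.530 = 146°, which falls in the waxing gibbous sector.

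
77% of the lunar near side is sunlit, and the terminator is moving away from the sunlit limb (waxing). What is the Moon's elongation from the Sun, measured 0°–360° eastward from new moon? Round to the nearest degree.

From f = (1 − cos θ)/2: cos θ = 1 − 2×0.77 = -0.540; arccos → 122.7°.
Waxing ⇒ before full, so θ = 122.7°.

123°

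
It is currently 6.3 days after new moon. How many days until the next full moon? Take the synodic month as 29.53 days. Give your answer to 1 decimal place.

8.5 days

Full moon is 0.5 of the way through the cycle: age 0.5 × 29.53 = 14.765 d.
So 8.465 days remain (14.765 − 6.3).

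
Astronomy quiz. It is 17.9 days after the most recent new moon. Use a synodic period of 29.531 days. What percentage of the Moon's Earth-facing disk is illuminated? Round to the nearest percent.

The Moon has covered 17.9/29.531 of its cycle, so θ ≈ 360° × 17.9/29.531 = 218.2°.
With cos θ = (-0.786), the lit fraction is (1 − (-0.786))/2 ≈ 0.893, so 89%.

89%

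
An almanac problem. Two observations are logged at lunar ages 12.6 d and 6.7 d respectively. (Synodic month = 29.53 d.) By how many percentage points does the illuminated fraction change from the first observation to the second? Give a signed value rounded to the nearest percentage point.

θ₁ = 360° × 12.6/29.53 = 153.6°, f₁ = (1 − cos θ₁)/2 = 0.948.
θ₂ = 360° × 6.7/29.53 = 81.7°, f₂ = (1 − cos θ₂)/2 = 0.428.
Change = f₂ − f₁ = -0.520 → -52 percentage points.

-52 pp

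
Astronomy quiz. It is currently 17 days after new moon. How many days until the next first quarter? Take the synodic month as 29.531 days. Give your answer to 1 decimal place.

19.9 days

First quarter occurs at elongation 90°, i.e. at age 29.531 × 90/360 = 7.383 d.
This lunation's first quarter (7.383 d) has passed, so add one period: 36.914 − 17 = 19.914 days.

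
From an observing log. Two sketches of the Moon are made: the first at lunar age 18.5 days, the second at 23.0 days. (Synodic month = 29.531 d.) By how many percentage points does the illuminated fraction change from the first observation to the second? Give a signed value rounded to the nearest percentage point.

-44 percentage points

θ₁ = 360° × 18.5/29.531 = 225.5°, f₁ = (1 − cos θ₁)/2 = 0.850.
θ₂ = 360° × 23.0/29.531 = 280.4°, f₂ = (1 − cos θ₂)/2 = 0.410.
Change = f₂ − f₁ = -0.440 → -44 percentage points.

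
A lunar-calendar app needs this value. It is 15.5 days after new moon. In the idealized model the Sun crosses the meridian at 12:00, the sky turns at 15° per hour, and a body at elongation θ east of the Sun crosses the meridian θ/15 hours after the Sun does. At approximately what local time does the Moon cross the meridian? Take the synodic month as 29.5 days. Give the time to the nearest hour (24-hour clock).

Elongation θ = 360° × 15.5/29.5 ≈ 189.2°.
The Moon trails the Sun by θ/15 = 189.2/15 ≈ 12.61 hours.
12:00 + 12.61 h ≈ 00:37 → 01:00 to the nearest hour.

01:00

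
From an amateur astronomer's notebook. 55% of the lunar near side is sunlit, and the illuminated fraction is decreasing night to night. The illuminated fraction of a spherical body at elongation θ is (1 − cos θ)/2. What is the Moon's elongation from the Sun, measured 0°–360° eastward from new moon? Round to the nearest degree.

264°

Invert f = (1 − cos θ)/2 to get cos θ = 1 − 2(0.55) = -0.100, hence θ₀ = arccos -0.100 = 95.7°.
A waning Moon lies in 180°–360°, so θ = 360° − 95.7° = 264.3°.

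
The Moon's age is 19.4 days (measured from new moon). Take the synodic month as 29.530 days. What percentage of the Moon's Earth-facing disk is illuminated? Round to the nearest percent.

78%

Phase angle: θ = 360°·(19.4 d)/(29.530 d) = 236.5°.
With cos θ = (-0.552), the lit fraction is (1 − (-0.552))/2 ≈ 0.776, so 78%.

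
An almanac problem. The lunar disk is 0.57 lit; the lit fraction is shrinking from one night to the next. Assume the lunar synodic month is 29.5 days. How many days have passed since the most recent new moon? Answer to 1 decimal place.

cos θ = 1 − 2f = -0.140, giving a principal value of 98.0°.
A waning Moon lies in 180°–360°, so θ = 360° − 98.0° = 262.0°.
At 360°/29.5 d per day, 262.0° corresponds to 21.47 days.

21.5 days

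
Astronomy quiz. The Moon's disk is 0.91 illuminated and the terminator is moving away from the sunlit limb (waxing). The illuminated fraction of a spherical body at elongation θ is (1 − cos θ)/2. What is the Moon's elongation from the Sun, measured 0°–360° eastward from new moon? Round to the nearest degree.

cos θ = 1 − 2f = -0.820, giving a principal value of 145.1°.
Before full moon the principal value applies: θ = 145.1°.

145°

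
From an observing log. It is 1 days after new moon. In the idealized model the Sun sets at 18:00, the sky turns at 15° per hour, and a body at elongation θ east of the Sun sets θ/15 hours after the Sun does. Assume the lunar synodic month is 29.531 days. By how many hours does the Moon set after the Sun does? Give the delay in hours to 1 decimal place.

0.8 h

The Moon has covered 1/29.531 of its cycle, so θ ≈ 360° × 1/29.531 = 12.2°.
The Moon trails the Sun by θ/15 = 12.2/15 ≈ 0.81 hours.
So the Moon sets 0.81 h after the Sun.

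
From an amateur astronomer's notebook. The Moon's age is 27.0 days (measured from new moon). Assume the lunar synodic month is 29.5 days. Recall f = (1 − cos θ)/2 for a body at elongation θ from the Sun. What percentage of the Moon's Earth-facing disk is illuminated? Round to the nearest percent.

7%

The Moon has covered 27.0/29.5 of its cycle, so θ ≈ 360° × 27.0/29.5 = 329.5°.
With cos θ = 0.862, the lit fraction is (1 − 0.862)/2 ≈ 0.069, so 7%.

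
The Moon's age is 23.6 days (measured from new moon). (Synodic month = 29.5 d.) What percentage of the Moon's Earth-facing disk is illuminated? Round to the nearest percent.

Phase angle: θ = 360°·(23.6 d)/(29.5 d) = 288.0°.
Illuminated fraction = (1 − cos 288.0°)/2 = (1 − 0.309)/2 ≈ 0.345, so 35%.

35%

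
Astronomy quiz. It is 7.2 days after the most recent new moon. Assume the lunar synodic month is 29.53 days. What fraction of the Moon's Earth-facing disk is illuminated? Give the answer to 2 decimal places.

0.48

Phase angle: θ = 360°·(7.2 d)/(29.53 d) = 87.8°.
Illuminated fraction = (1 − cos 87.8°)/2 = (1 − 0.039)/2 ≈ 0.481.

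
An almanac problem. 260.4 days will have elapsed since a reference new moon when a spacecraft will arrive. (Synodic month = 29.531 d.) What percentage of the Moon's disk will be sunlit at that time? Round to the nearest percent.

29%

260.4 d spans 8 complete synodic months (8 × 29.531 = 236.25 d) plus 24.15 d.
The Moon has covered 24.15/29.531 of its cycle, so θ ≈ 360° × 24.15/29.531 = 294.4°.
cos 294.4° = 0.414, so f = (1 − 0.414)/2 = 0.293, so 29%.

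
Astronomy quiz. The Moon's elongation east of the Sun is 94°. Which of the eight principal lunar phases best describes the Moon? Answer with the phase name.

first quarter

94° lies in the first quarter sector of the 8-phase cycle.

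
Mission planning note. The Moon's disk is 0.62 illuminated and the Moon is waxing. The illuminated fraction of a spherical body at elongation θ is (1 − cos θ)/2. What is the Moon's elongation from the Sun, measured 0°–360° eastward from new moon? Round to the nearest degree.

104°

Invert f = (1 − cos θ)/2 to get cos θ = 1 − 2(0.62) = -0.240, hence θ₀ = arccos -0.240 = 103.9°.
Waxing ⇒ before full, so θ = 103.9°.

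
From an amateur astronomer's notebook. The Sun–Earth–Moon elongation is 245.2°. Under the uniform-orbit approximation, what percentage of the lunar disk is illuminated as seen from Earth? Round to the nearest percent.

f = (1 − cos 245.2°)/2 = (1 − (-0.419))/2 ≈ 0.710, i.e. 71%.

71%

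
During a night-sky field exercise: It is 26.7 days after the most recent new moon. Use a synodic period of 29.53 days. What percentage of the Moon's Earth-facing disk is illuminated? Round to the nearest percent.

9%

The Moon has covered 26.7/29.53 of its cycle, so θ ≈ 360° × 26.7/29.53 = 325.5°.
cos 325.5° = 0.824, so f = (1 − 0.824)/2 = 0.088, so 9%.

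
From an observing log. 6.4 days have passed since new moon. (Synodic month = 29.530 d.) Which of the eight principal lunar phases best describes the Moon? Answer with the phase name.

At 6.4/29.530 of the cycle, θ ≈ 78° — the first quarter range.

first quarter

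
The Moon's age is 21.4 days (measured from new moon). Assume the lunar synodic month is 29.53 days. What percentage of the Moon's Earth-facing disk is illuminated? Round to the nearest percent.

58%

The Moon has covered 21.4/29.53 of its cycle, so θ ≈ 360° × 21.4/29.53 = 260.9°.
With cos θ = (-0.158), the lit fraction is (1 − (-0.158))/2 ≈ 0.579, so 58%.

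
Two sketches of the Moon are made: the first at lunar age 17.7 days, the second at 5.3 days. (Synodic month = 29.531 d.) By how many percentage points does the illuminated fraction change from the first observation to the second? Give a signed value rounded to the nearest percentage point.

-62 pp

θ₁ = 360° × 17.7/29.531 = 215.8°, f₁ = (1 − cos θ₁)/2 = 0.906.
θ₂ = 360° × 5.3/29.531 = 64.6°, f₂ = (1 − cos θ₂)/2 = 0.286.
Change = f₂ − f₁ = -0.620 → -62 percentage points.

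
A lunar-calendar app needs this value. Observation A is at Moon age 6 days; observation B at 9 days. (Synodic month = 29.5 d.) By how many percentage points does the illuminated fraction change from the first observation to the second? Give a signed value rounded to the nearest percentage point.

First observation: θ = 360°·6/29.5 = 73.2°, so f = 0.356.
Second observation: θ = 109.8°, f = 0.670.
Δf = 0.670 − 0.356 = +0.314, i.e. +31 pp.

+31 percentage points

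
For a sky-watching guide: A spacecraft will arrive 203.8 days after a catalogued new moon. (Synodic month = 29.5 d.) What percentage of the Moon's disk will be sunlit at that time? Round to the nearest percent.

203.8 d spans 6 complete synodic months (6 × 29.5 = 177.00 d) plus 26.80 d.
The Moon has covered 26.80/29.5 of its cycle, so θ ≈ 360° × 26.80/29.5 = 327.1°.
With cos θ = 0.839, the lit fraction is (1 − 0.839)/2 ≈ 0.080, so 8%.

8%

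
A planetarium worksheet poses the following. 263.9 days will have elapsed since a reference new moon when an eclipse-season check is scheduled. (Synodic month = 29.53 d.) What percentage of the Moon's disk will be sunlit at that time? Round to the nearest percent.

Reduce mod P: 263.9 − 8×29.53 = 27.66 d into the current lunation.
Elongation θ = 360° × 27.66/29.53 ≈ 337.2°.
With cos θ = 0.922, the lit fraction is (1 − 0.922)/2 ≈ 0.039, so 4%.

4%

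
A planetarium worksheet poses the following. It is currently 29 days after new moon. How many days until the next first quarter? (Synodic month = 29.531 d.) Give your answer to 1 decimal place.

First quarter occurs at elongation 90°, i.e. at age 29.531 × 90/360 = 7.383 d.
Already past this cycle's first quarter; the next is at 7.383 + 29.531 = 36.914 d, so 36.914 − 29 = 7.914 days.

7.9 days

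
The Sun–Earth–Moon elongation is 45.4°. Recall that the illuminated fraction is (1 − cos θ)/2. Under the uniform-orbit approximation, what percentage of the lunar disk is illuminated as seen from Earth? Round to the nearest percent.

15%

cos 45.4° = 0.702, so f = (1 − 0.702)/2 = 0.149, i.e. 15%.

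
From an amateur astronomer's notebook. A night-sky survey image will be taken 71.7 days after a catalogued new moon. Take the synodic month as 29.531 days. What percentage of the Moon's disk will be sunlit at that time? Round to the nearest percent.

95%

71.7 d spans 2 complete synodic months (2 × 29.531 = 59.06 d) plus 12.64 d.
Elongation θ = 360° × 12.64/29.531 ≈ 154.1°.
cos 154.1° = (-0.899), so f = (1 − (-0.899))/2 = 0.950, so 95%.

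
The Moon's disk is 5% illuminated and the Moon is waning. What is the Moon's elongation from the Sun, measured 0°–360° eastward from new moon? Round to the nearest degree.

Invert f = (1 − cos θ)/2 to get cos θ = 1 − 2(0.05) = 0.900, hence θ₀ = arccos 0.900 = 25.8°.
Waning ⇒ past full, so θ = 360° − 25.8° = 334.2°.

334°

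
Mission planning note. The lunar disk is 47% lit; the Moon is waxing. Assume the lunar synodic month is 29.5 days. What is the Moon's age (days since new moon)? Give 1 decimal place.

7.1 days

cos θ = 1 − 2f = 0.060, giving a principal value of 86.6°.
Waxing ⇒ before full, so θ = 86.6°.
At 360°/29.5 d per day, 86.6° corresponds to 7.09 days.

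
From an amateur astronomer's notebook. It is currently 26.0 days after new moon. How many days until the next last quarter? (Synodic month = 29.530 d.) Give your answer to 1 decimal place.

Last quarter is 0.75 of the way through the cycle: age 0.75 × 29.530 = 22.148 d.
Already past this cycle's last quarter; the next is at 22.148 + 29.530 = 51.678 d, so 51.678 − 26.0 = 25.678 days.

25.7 days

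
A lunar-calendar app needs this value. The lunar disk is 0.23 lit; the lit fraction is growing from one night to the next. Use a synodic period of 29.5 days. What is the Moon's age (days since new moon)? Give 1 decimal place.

4.7 days

Invert f = (1 − cos θ)/2 to get cos θ = 1 − 2(0.23) = 0.540, hence θ₀ = arccos 0.540 = 57.3°.
The Moon is waxing (0°–180°), so θ = 57.3° directly.
That fraction of the synodic month is 57.3/360 × 29.5 d ≈ 4.70 d.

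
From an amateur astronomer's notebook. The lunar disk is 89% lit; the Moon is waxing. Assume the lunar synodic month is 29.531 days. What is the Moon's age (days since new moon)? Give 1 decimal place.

11.6 days

cos θ = 1 − 2f = -0.780, giving a principal value of 141.3°.
Before full moon the principal value applies: θ = 141.3°.
Age = 29.531 × 141.3°/360° ≈ 11.59 days.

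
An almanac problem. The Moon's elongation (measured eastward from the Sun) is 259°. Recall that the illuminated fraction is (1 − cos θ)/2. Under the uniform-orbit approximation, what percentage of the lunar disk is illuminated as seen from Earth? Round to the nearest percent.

Half-versine of 259°: (1 − (-0.191))/2 = 0.595, i.e. 60%.

60%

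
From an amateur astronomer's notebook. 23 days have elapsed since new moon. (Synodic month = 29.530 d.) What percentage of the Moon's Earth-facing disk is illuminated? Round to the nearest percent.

Elongation θ = 360° × 23/29.530 ≈ 280.4°.
Illuminated fraction = (1 − cos 280.4°)/2 = (1 − 0.180)/2 ≈ 0.410, so 41%.

41%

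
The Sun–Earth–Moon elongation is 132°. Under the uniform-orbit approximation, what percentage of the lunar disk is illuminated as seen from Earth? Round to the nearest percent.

Half-versine of 132°: (1 − (-0.669))/2 = 0.835, i.e. 83%.

83%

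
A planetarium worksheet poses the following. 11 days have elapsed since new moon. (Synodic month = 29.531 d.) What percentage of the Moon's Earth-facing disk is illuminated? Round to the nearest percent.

The Moon has covered 11/29.531 of its cycle, so θ ≈ 360° × 11/29.531 = 134.1°.
cos 134.1° = (-0.696), so f = (1 − (-0.696))/2 = 0.848, so 85%.

85%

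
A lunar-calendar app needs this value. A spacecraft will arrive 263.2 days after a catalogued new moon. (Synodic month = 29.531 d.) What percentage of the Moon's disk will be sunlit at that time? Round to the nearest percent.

7%

Reduce mod P: 263.2 − 8×29.531 = 26.95 d into the current lunation.
The Moon has covered 26.95/29.531 of its cycle, so θ ≈ 360° × 26.95/29.531 = 328.6°.
With cos θ = 0.853, the lit fraction is (1 − 0.853)/2 ≈ 0.073, so 7%.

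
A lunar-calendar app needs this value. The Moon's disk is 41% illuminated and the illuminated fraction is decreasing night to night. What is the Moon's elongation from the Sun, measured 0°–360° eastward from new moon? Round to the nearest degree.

280°

cos θ = 1 − 2f = 0.180, giving a principal value of 79.6°.
Waning ⇒ past full, so θ = 360° − 79.6° = 280.4°.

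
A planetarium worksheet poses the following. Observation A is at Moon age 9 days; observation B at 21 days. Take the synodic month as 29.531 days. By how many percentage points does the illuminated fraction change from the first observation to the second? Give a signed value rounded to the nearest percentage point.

θ₁ = 360° × 9/29.531 = 109.7°, f₁ = (1 − cos θ₁)/2 = 0.669.
θ₂ = 360° × 21/29.531 = 256.0°, f₂ = (1 − cos θ₂)/2 = 0.621.
Change = f₂ − f₁ = -0.048 → -5 percentage points.

-5 pp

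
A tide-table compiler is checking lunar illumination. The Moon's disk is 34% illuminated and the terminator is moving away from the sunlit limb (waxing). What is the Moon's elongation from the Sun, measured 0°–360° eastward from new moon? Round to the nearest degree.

cos θ = 1 − 2f = 0.320, giving a principal value of 71.3°.
The Moon is waxing (0°–180°), so θ = 71.3° directly.

71°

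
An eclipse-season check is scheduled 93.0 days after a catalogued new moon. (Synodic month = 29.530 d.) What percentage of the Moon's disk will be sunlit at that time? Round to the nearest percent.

20%

93.0/29.530 = 3.149 lunations, so 3 complete cycles and 4.41 d into the next.
Phase angle: θ = 360°·(4.41 d)/(29.530 d) = 53.8°.
cos 53.8° = 0.591, so f = (1 − 0.591)/2 = 0.204, so 20%.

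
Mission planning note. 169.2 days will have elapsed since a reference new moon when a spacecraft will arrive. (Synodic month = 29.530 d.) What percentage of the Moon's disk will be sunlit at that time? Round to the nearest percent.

169.2/29.530 = 5.730 lunations, so 5 complete cycles and 21.55 d into the next.
Elongation θ = 360° × 21.55/29.530 ≈ 262.7°.
cos 262.7° = (-0.127), so f = (1 − (-0.127))/2 = 0.563, so 56%.

56%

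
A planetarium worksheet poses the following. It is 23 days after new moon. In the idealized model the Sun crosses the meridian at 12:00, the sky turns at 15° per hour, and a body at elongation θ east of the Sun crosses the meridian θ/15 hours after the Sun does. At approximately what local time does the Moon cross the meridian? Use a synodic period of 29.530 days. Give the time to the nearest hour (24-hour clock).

Elongation θ = 360° × 23/29.530 ≈ 280.4°.
The Moon trails the Sun by θ/15 = 280.4/15 ≈ 18.69 hours.
12:00 + 18.69 h ≈ 06:42 → 07:00 to the nearest hour.

07:00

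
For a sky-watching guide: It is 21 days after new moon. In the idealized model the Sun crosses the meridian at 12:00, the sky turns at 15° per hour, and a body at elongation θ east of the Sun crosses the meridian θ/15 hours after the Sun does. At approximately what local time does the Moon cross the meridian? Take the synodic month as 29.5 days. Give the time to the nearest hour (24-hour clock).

The Moon has covered 21/29.5 of its cycle, so θ ≈ 360° × 21/29.5 = 256.3°.
Delay after the Sun = 256.3° / (15°/h) ≈ 17.08 h.
12:00 + 17.08 h ≈ 05:05 → 05:00 to the nearest hour.

05:00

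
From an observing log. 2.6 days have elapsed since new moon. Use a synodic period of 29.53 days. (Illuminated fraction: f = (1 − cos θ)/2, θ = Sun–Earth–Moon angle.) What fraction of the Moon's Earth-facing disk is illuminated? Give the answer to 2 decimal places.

0.07

The Moon has covered 2.6/29.53 of its cycle, so θ ≈ 360° × 2.6/29.53 = 31.7°.
cos 31.7° = 0.851, so f = (1 − 0.851)/2 = 0.075.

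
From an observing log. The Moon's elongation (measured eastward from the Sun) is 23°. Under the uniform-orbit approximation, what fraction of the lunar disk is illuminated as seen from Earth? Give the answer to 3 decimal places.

Half-versine of 23°: (1 − 0.921)/2 = 0.040.

0.040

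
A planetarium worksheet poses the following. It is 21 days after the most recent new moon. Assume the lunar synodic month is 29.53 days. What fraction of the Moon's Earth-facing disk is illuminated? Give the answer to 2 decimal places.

Elongation θ = 360° × 21/29.53 ≈ 256.0°.
cos 256.0° = (-0.242), so f = (1 − (-0.242))/2 = 0.621.

0.62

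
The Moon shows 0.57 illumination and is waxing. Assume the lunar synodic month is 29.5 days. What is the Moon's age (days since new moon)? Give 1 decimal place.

Invert f = (1 − cos θ)/2 to get cos θ = 1 − 2(0.57) = -0.140, hence θ₀ = arccos -0.140 = 98.0°.
The Moon is waxing (0°–180°), so θ = 98.0° directly.
At 360°/29.5 d per day, 98.0° corresponds to 8.03 days.

8.0 days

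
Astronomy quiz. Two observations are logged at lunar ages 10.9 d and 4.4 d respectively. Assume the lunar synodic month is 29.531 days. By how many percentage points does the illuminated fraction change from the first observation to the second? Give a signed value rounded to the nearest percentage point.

First observation: θ = 360°·10.9/29.531 = 132.9°, so f = 0.840.
Second observation: θ = 53.6°, f = 0.204.
Δf = 0.204 − 0.840 = -0.637, i.e. -64 pp.

-64 percentage points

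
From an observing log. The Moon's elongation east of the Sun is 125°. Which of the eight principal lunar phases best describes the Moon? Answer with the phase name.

waxing gibbous

125° lies in the waxing gibbous sector of the 8-phase cycle.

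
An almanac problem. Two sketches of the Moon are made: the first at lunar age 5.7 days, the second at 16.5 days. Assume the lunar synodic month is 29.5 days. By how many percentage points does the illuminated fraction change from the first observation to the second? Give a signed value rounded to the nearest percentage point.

+64 pp

First observation: θ = 360°·5.7/29.5 = 69.6°, so f = 0.325.
Second observation: θ = 201.4°, f = 0.966.
Δf = 0.966 − 0.325 = +0.640, i.e. +64 pp.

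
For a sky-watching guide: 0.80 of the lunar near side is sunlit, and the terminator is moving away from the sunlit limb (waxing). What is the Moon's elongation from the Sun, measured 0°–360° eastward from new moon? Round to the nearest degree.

127°

cos θ = 1 − 2f = -0.600, giving a principal value of 126.9°.
Before full moon the principal value applies: θ = 126.9°.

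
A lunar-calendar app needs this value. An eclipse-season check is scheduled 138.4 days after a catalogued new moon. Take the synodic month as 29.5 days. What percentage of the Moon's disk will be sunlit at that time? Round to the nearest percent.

68%

138.4/29.5 = 4.692 lunations, so 4 complete cycles and 20.40 d into the next.
Phase angle: θ = 360°·(20.40 d)/(29.5 d) = 248.9°.
Illuminated fraction = (1 − cos 248.9°)/2 = (1 − (-0.359))/2 ≈ 0.680, so 68%.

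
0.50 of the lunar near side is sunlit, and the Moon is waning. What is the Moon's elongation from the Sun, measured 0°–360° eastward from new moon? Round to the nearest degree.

270°

From f = (1 − cos θ)/2: cos θ = 1 − 2×0.50 = 0.000; arccos → 90.0°.
A waning Moon lies in 180°–360°, so θ = 360° − 90.0° = 270.0°.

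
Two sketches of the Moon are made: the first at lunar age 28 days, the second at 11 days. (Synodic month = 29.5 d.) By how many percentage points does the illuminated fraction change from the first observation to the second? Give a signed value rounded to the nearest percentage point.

+82 pp

θ₁ = 360° × 28/29.5 = 341.7°, f₁ = (1 − cos θ₁)/2 = 0.025.
θ₂ = 360° × 11/29.5 = 134.2°, f₂ = (1 − cos θ₂)/2 = 0.849.
Change = f₂ − f₁ = +0.824 → +82 percentage points.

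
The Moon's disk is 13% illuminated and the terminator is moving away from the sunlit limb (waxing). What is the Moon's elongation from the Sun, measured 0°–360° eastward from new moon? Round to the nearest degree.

From f = (1 − cos θ)/2: cos θ = 1 − 2×0.13 = 0.740; arccos → 42.3°.
The Moon is waxing (0°–180°), so θ = 42.3° directly.

42°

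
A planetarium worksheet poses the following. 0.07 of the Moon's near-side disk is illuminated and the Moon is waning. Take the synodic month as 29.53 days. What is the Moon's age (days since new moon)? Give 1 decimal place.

From f = (1 − cos θ)/2: cos θ = 1 − 2×0.07 = 0.860; arccos → 30.7°.
Since the Moon is past full (waning), take the reflex angle: θ = 360° − 30.7° = 329.3°.
That fraction of the synodic month is 329.3/360 × 29.53 d ≈ 27.01 d.

27.0 days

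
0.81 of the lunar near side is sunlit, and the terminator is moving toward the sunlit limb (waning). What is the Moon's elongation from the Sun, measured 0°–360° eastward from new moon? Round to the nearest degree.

232°

cos θ = 1 − 2f = -0.620, giving a principal value of 128.3°.
Waning ⇒ past full, so θ = 360° − 128.3° = 231.7°.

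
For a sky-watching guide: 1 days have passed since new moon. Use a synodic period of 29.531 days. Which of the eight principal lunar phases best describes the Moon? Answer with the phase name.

At 1/29.531 of the cycle, θ ≈ 12° — the new moon range.

new moon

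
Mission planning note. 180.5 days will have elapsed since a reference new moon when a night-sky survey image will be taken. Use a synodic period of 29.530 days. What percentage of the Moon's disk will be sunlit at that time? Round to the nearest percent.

180.5 d spans 6 complete synodic months (6 × 29.530 = 177.18 d) plus 3.32 d.
Elongation θ = 360° × 3.32/29.530 ≈ 40.5°.
cos 40.5° = 0.761, so f = (1 − 0.761)/2 = 0.120, so 12%.

12%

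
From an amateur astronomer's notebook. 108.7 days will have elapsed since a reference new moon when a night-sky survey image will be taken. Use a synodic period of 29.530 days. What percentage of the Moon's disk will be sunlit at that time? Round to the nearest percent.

71%

Reduce mod P: 108.7 − 3×29.530 = 20.11 d into the current lunation.
The Moon has covered 20.11/29.530 of its cycle, so θ ≈ 360° × 20.11/29.530 = 245.2°.
With cos θ = (-0.420), the lit fraction is (1 − (-0.420))/2 ≈ 0.710, so 71%.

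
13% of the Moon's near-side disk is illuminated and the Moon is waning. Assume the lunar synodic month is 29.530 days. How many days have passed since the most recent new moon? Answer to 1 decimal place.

26.1 days

From f = (1 − cos θ)/2: cos θ = 1 − 2×0.13 = 0.740; arccos → 42.3°.
Since the Moon is past full (waning), take the reflex angle: θ = 360° − 42.3° = 317.7°.
At 360°/29.530 d per day, 317.7° corresponds to 26.06 days.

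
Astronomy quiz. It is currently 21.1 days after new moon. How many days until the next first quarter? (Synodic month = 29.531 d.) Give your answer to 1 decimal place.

15.8 days

First quarter occurs at elongation 90°, i.e. at age 29.531 × 90/360 = 7.383 d.
Already past this cycle's first quarter; the next is at 7.383 + 29.531 = 36.914 d, so 36.914 − 21.1 = 15.814 days.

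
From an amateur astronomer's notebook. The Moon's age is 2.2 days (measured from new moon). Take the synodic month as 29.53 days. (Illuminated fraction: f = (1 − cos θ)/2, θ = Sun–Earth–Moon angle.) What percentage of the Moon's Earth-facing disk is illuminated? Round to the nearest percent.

5%

Elongation θ = 360° × 2.2/29.53 ≈ 26.8°.
cos 26.8° = 0.892, so f = (1 − 0.892)/2 = 0.054, so 5%.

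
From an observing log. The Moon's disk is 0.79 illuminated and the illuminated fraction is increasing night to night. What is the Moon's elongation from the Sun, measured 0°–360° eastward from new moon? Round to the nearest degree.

From f = (1 − cos θ)/2: cos θ = 1 − 2×0.79 = -0.580; arccos → 125.5°.
Before full moon the principal value applies: θ = 125.5°.

125°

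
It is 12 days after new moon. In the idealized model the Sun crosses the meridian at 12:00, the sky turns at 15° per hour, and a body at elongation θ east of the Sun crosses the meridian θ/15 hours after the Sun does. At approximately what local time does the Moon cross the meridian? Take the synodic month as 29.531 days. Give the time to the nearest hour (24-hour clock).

22:00

Phase angle: θ = 360°·(12 d)/(29.531 d) = 146.3°.
Delay after the Sun = 146.3° / (15°/h) ≈ 9.75 h.
12:00 + 9.75 h ≈ 21:45 → 22:00 to the nearest hour.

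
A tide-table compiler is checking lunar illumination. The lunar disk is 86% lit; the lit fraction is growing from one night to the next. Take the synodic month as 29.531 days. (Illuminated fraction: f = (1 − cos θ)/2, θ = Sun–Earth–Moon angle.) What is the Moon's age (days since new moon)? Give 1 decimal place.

Invert f = (1 − cos θ)/2 to get cos θ = 1 − 2(0.86) = -0.720, hence θ₀ = arccos -0.720 = 136.1°.
The Moon is waxing (0°–180°), so θ = 136.1° directly.
Age = 29.531 × 136.1°/360° ≈ 11.16 days.

11.2 days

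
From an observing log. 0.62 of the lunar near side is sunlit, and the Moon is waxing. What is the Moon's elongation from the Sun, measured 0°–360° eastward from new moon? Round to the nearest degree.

104°

From f = (1 − cos θ)/2: cos θ = 1 − 2×0.62 = -0.240; arccos → 103.9°.
Before full moon the principal value applies: θ = 103.9°.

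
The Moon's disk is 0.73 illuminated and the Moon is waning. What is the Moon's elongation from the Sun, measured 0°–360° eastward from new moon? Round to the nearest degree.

cos θ = 1 − 2f = -0.460, giving a principal value of 117.4°.
Since the Moon is past full (waning), take the reflex angle: θ = 360° − 117.4° = 242.6°.

243°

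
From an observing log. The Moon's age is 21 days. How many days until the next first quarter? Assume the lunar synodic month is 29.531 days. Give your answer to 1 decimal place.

First quarter occurs at elongation 90°, i.e. at age 29.531 × 90/360 = 7.383 d.
Already past this cycle's first quarter; the next is at 7.383 + 29.531 = 36.914 d, so 36.914 − 21 = 15.914 days.

15.9 days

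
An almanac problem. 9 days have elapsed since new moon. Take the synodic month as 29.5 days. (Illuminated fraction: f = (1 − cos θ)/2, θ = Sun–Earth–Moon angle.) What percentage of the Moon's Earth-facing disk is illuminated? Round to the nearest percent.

67%

Phase angle: θ = 360°·(9 d)/(29.5 d) = 109.8°.
Illuminated fraction = (1 − cos 109.8°)/2 = (1 − (-0.339))/2 ≈ 0.670, so 67%.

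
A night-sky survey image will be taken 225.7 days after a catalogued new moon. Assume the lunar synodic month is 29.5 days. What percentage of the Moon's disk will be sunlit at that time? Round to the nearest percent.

Reduce mod P: 225.7 − 7×29.5 = 19.20 d into the current lunation.
Phase angle: θ = 360°·(19.20 d)/(29.5 d) = 234.3°.
Illuminated fraction = (1 − cos 234.3°)/2 = (1 − (-0.583))/2 ≈ 0.792, so 79%.

79%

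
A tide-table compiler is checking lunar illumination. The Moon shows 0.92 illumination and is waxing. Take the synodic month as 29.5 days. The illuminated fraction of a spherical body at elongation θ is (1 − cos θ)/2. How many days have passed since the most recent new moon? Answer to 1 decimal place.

From f = (1 − cos θ)/2: cos θ = 1 − 2×0.92 = -0.840; arccos → 147.1°.
Waxing ⇒ before full, so θ = 147.1°.
That fraction of the synodic month is 147.1/360 × 29.5 d ≈ 12.06 d.

12.1 days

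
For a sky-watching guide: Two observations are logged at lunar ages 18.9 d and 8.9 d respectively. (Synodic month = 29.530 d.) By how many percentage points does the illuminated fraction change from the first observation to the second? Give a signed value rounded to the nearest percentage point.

θ₁ = 360° × 18.9/29.530 = 230.4°, f₁ = (1 − cos θ₁)/2 = 0.819.
θ₂ = 360° × 8.9/29.530 = 108.5°, f₂ = (1 − cos θ₂)/2 = 0.659.
Change = f₂ − f₁ = -0.160 → -16 percentage points.

-16 pp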